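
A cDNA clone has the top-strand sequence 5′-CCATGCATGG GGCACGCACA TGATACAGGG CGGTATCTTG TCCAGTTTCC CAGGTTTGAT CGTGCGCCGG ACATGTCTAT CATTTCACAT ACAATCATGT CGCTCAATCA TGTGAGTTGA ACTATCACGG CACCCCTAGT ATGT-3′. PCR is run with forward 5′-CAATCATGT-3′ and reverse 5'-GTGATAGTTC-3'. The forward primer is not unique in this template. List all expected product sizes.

37 bp, 24 bp

The forward primer CAATCATGT matches the top strand at positions 92–100, 105–113.
The reverse primer's reverse complement is GAACTATCAC, matching at positions 119–128.
Each forward site pairs with the reverse site to give a product ending at position 128: sizes 37, 24 bp.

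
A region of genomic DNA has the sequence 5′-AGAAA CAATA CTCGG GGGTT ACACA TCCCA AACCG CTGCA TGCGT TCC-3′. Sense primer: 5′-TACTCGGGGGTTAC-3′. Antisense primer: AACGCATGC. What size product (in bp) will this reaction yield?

The forward primer matches the template at positions 9–22.
Taking the reverse complement of AACGCATGC gives GCATGCGTT, found at positions 38–46 on the template; the primer anneals here to the top strand with its 3' end pointing upstream.
Amplicon spans positions 9–46: 38 bp.

38 bp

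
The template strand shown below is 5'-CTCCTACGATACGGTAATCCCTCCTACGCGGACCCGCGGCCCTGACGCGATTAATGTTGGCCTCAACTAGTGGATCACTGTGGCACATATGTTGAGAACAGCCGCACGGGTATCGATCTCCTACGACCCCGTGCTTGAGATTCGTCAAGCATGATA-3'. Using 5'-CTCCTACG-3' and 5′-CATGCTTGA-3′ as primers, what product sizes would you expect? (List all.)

153 bp, 133 bp, 36 bp

The forward primer CTCCTACG matches the top strand at positions 1–8, 21–28, 118–125.
The reverse primer's reverse complement is TCAAGCATG, matching at positions 145–153.
Each forward site pairs with the reverse site to give a product ending at position 153: sizes 153, 133, 36 bp.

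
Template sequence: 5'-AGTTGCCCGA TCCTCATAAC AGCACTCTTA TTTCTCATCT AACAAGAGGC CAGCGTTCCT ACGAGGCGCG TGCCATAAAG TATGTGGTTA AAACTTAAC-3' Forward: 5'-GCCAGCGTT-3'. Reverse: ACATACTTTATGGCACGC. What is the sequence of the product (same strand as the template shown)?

Scanning the template, GCCAGCGTT occurs at positions 49–57; this primer anneals to the bottom strand there with its 3' end pointing downstream.
The reverse primer's reverse complement is GCGTGCCATAAAGTATGT, which matches the template at positions 68–85.
The product is the template from position 49 through 85 (37 bp).

5'-GCCAGCGTTCCTACGAGGCGCGTGCCATAAAGTATGT-3'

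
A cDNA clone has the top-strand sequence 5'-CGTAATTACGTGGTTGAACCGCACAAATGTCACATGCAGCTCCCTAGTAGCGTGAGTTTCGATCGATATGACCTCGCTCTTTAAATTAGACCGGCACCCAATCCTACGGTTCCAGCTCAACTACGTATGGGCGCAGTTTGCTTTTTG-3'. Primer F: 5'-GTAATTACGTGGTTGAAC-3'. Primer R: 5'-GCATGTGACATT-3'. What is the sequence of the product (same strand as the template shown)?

Scanning the template, GTAATTACGTGGTTGAAC occurs at positions 2–19; this primer anneals to the bottom strand there with its 3' end pointing downstream.
The reverse primer's reverse complement is AATGTCACATGC, which matches the template at positions 26–37.
The product is the template from position 2 through 37 (36 bp).

5'-GTAATTACGTGGTTGAACCGCACAAATGTCACATGC-3'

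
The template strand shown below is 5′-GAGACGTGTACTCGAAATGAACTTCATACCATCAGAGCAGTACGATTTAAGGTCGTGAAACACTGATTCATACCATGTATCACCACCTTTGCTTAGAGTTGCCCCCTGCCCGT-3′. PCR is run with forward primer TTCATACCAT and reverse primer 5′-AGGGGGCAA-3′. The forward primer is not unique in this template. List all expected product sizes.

The forward primer TTCATACCAT matches the top strand at positions 23–32, 67–76.
The reverse primer's reverse complement is TTGCCCCCT, matching at positions 99–107.
Each forward site pairs with the reverse site to give a product ending at position 107: sizes 85, 41 bp.

85 bp, 41 bp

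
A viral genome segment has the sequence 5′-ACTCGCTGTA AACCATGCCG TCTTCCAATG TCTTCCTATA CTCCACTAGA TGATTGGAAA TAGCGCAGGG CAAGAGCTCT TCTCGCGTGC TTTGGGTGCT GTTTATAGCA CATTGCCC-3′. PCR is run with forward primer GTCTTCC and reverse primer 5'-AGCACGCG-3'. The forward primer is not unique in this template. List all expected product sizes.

The forward primer GTCTTCC matches the top strand at positions 20–26, 30–36.
The reverse primer's reverse complement is CGCGTGCT, matching at positions 84–91.
Each forward site pairs with the reverse site to give a product ending at position 91: sizes 72, 62 bp.

72 bp, 62 bp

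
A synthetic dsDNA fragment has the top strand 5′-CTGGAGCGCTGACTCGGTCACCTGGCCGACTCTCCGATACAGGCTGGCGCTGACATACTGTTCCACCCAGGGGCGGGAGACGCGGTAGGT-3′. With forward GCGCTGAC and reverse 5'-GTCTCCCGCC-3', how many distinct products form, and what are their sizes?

Two products: 76 bp, 35 bp

The forward primer GCGCTGAC matches the top strand at positions 6–13, 47–54.
The reverse primer's reverse complement is GGCGGGAGAC, matching at positions 72–81.
Each forward site pairs with the reverse site to give a product ending at position 81: sizes 76, 35 bp.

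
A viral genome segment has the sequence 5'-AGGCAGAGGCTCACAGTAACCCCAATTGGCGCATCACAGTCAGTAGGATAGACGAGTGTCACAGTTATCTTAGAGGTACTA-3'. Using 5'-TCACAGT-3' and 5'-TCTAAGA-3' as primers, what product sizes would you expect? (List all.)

The forward primer TCACAGT matches the top strand at positions 11–17, 34–40, 59–65.
The reverse primer's reverse complement is TCTTAGA, matching at positions 68–74.
Each forward site pairs with the reverse site to give a product ending at position 74: sizes 64, 41, 16 bp.

64 bp, 41 bp, 16 bp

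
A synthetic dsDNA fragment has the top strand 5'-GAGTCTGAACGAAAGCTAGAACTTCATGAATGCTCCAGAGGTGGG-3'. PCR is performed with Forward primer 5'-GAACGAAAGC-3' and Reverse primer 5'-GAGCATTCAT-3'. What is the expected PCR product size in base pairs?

The forward primer matches the template at positions 7–16.
The reverse primer's reverse complement is ATGAATGCTC, which matches the template at positions 26–35.
Amplicon spans positions 7–35: 29 bp.

29 bp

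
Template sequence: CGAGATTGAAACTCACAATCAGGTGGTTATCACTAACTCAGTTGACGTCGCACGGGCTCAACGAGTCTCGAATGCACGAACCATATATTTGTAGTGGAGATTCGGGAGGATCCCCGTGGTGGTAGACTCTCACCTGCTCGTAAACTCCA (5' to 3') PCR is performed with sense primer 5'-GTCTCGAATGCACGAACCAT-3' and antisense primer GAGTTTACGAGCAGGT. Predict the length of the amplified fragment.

83 bp

Scanning the template, GTCTCGAATGCACGAACCAT occurs at positions 65–84; this primer anneals to the bottom strand there with its 3' end pointing downstream.
Taking the reverse complement of GAGTTTACGAGCAGGT gives ACCTGCTCGTAAACTC, found at positions 132–147 on the template; the primer anneals here to the top strand with its 3' end pointing upstream.
Product length = (reverse-primer end) − (forward-primer start) + 1 = 147 − 65 + 1 = 83 bp.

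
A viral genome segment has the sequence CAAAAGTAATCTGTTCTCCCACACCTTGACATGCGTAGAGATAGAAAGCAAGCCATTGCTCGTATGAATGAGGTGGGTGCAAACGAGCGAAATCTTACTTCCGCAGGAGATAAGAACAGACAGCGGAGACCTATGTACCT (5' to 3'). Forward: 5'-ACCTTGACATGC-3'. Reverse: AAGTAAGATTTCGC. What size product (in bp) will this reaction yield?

78 bp

Scanning the template, ACCTTGACATGC occurs at positions 23–34; this primer anneals to the bottom strand there with its 3' end pointing downstream.
Taking the reverse complement of AAGTAAGATTTCGC gives GCGAAATCTTACTT, found at positions 87–100 on the template; the primer anneals here to the top strand with its 3' end pointing upstream.
Amplicon spans positions 23–100: 78 bp.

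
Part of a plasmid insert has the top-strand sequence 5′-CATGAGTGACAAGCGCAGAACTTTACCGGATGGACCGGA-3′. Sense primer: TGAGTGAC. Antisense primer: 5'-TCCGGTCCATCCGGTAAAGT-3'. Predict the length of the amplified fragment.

Forward primer TGAGTGAC is found on the top strand at positions 3–10.
Taking the reverse complement of TCCGGTCCATCCGGTAAAGT gives ACTTTACCGGATGGACCGGA, found at positions 20–39 on the template; the primer anneals here to the top strand with its 3' end pointing upstream.
Amplicon spans positions 3–39: 37 bp.

37 bp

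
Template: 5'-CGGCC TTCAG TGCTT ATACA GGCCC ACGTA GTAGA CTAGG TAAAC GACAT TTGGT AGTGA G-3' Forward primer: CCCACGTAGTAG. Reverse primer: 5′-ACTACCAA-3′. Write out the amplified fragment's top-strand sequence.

5'-CCCACGTAGTAGACTAGGTAAACGACATTTGGTAGT-3'

The forward primer matches the template at positions 23–34.
The reverse primer's reverse complement is TTGGTAGT, which matches the template at positions 51–58.
The product is the template from position 23 through 58 (36 bp).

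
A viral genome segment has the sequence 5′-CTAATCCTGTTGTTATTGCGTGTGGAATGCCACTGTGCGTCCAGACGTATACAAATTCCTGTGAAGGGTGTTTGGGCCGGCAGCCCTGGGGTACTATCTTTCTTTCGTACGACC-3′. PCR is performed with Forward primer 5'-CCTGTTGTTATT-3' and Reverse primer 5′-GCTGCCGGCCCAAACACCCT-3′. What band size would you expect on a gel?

The forward primer matches the template at positions 6–17.
Reverse complement of the reverse primer: AGGGTGTTTGGGCCGGCAGC. This occurs on the top strand at positions 65–84.
Product length = (reverse-primer end) − (forward-primer start) + 1 = 84 − 6 + 1 = 79 bp.

79 bp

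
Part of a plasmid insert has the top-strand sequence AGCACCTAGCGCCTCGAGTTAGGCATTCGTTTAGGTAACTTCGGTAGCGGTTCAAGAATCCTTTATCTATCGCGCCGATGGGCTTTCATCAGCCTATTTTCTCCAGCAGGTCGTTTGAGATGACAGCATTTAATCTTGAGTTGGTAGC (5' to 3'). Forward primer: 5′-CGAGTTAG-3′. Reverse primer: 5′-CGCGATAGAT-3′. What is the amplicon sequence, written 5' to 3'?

5'-CGAGTTAGGCATTCGTTTAGGTAACTTCGGTAGCGGTTCAAGAATCCTTTATCTATCGCG-3'

Forward primer CGAGTTAG is found on the top strand at positions 15–22.
Taking the reverse complement of CGCGATAGAT gives ATCTATCGCG, found at positions 65–74 on the template; the primer anneals here to the top strand with its 3' end pointing upstream.
The product is the template from position 15 through 74 (60 bp).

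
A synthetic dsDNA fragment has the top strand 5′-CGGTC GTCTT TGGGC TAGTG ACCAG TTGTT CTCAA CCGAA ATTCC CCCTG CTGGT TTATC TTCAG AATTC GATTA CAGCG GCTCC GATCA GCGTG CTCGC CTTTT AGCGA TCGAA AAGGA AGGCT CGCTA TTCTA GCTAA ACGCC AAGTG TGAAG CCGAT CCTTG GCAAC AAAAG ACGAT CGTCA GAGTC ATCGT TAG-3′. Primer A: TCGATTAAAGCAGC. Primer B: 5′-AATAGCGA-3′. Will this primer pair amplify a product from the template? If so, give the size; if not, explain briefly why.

Primer A (TCGATTAAAGCAGC) does not match the top strand, and its reverse complement GCTGCTTTAATCGA does not match either.
With no annealing site for primer A, no amplification occurs.

No product — primer A has no binding site in the template.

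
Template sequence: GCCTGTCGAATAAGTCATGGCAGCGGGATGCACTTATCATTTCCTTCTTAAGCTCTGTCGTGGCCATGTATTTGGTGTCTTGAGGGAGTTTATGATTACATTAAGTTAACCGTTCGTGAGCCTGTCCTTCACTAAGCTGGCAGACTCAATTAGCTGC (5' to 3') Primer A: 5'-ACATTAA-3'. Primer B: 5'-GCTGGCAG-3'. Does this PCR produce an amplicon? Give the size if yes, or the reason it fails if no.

Primer A (ACATTAA) matches the top strand at positions 98–104 (3' end points downstream).
Primer B (GCTGGCAG) also matches the top strand directly, at positions 136–143 — its reverse complement CTGCCAGC is not present.
Both primers anneal to the bottom strand with 3' ends pointing the same way, so neither can prime synthesis back toward the other.

No product — both primers anneal to the same strand and extend in the same direction.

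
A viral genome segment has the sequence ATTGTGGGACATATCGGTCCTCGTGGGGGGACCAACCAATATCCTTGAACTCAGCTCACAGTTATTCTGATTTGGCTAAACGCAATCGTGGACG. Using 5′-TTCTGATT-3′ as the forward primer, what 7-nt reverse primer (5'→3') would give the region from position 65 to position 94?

The product's 3' end on the top strand is position 94.
The reverse primer anneals to the top strand over positions 88–94, i.e. to GTGGACG.
Its sequence written 5'→3' is the reverse complement: CGTCCAC.

5'-CGTCCAC-3'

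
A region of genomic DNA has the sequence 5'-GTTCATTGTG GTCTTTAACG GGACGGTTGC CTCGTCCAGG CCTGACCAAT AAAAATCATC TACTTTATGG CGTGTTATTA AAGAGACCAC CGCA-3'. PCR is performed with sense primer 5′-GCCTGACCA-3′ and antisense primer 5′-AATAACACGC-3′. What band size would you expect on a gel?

40 bp

Forward primer GCCTGACCA is found on the top strand at positions 40–48.
Reverse complement of the reverse primer: GCGTGTTATT. This occurs on the top strand at positions 70–79.
Amplicon spans positions 40–79: 40 bp.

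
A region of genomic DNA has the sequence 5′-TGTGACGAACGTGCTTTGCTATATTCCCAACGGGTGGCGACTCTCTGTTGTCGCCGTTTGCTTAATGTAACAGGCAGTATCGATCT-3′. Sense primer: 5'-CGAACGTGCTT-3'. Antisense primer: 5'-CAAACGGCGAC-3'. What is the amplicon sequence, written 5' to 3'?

The forward primer matches the template at positions 6–16.
Taking the reverse complement of CAAACGGCGAC gives GTCGCCGTTTG, found at positions 50–60 on the template; the primer anneals here to the top strand with its 3' end pointing upstream.
The product is the template from position 6 through 60 (55 bp).

5'-CGAACGTGCTTTGCTATATTCCCAACGGGTGGCGACTCTCTGTTGTCGCCGTTTG-3'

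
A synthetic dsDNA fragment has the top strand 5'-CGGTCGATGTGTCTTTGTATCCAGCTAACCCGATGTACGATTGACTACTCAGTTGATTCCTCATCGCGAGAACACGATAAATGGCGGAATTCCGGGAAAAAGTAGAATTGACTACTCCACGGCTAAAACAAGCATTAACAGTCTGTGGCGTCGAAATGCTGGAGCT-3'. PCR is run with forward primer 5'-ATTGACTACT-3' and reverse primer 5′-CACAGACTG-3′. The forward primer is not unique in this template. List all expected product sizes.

108 bp, 41 bp

The forward primer ATTGACTACT matches the top strand at positions 40–49, 107–116.
The reverse primer's reverse complement is CAGTCTGTG, matching at positions 139–147.
Each forward site pairs with the reverse site to give a product ending at position 147: sizes 108, 41 bp.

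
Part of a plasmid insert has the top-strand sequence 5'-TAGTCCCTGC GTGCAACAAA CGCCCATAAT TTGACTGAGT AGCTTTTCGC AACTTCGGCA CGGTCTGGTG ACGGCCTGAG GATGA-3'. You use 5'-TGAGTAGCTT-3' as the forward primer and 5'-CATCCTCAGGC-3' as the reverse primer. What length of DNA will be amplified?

49 bp

Scanning the template, TGAGTAGCTT occurs at positions 36–45; this primer anneals to the bottom strand there with its 3' end pointing downstream.
Reverse complement of the reverse primer: GCCTGAGGATG. This occurs on the top strand at positions 74–84.
The product runs from position 36 to position 84, so its length is 84 − 36 + 1 = 49 bp.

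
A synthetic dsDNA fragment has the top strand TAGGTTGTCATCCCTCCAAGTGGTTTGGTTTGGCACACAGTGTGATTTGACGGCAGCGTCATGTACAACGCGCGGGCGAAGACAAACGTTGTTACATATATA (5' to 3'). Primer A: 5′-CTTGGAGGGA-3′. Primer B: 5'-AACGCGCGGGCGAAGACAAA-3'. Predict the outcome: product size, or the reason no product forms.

No product — the primers' 3' ends point away from each other.

Primer A (CTTGGAGGGA) has reverse complement TCCCTCCAAG, which matches the top strand at positions 11–20; primer A anneals to the top strand there with its 3' end pointing upstream toward position 11.
Primer B (AACGCGCGGGCGAAGACAAA) matches the top strand directly at positions 67–86; it anneals to the bottom strand with its 3' end pointing downstream toward position 86.
The 3' ends diverge (primer A extends toward position 1, primer B toward position 102), so the primers never converge on a shared product.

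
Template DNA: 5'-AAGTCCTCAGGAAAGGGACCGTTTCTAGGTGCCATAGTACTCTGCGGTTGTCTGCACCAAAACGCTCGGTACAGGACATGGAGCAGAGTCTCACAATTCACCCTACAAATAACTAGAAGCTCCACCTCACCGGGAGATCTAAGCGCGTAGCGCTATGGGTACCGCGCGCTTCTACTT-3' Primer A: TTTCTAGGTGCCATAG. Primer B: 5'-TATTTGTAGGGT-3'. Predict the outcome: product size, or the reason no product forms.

Yes — a 90 bp product.

Primer A (TTTCTAGGTGCCATAG) matches the top strand at positions 22–37; it acts as a forward primer.
Primer B's reverse complement is ACCCTACAAATA, matching the top strand at positions 100–111; it acts as a reverse primer.
The 3' ends face each other across positions 22–111, giving a 90 bp product.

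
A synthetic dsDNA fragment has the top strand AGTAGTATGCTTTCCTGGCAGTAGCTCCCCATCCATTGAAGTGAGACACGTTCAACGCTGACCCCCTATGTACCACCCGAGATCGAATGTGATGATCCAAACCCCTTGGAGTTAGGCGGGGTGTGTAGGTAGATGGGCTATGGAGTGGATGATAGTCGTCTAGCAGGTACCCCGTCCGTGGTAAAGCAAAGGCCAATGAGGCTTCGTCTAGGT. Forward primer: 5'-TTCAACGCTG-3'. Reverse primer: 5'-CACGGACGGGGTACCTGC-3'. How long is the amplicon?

130 bp

Forward primer TTCAACGCTG is found on the top strand at positions 51–60.
Taking the reverse complement of CACGGACGGGGTACCTGC gives GCAGGTACCCCGTCCGTG, found at positions 163–180 on the template; the primer anneals here to the top strand with its 3' end pointing upstream.
The product runs from position 51 to position 180, so its length is 180 − 51 + 1 = 130 bp.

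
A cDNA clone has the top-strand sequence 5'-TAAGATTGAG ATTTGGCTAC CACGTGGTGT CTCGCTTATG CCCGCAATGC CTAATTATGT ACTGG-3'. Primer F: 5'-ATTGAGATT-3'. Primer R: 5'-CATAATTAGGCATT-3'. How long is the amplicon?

Scanning the template, ATTGAGATT occurs at positions 5–13; this primer anneals to the bottom strand there with its 3' end pointing downstream.
Reverse complement of the reverse primer: AATGCCTAATTATG. This occurs on the top strand at positions 46–59.
The product runs from position 5 to position 59, so its length is 59 − 5 + 1 = 55 bp.

55 bp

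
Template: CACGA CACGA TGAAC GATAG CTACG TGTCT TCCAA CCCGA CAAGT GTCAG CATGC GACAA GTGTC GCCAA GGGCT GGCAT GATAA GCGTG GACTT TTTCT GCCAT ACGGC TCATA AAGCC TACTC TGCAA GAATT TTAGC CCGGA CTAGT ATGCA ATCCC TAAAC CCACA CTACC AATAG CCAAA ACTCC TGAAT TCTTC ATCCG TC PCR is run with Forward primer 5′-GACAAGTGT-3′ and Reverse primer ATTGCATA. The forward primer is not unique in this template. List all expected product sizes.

The forward primer GACAAGTGT matches the top strand at positions 39–47, 56–64.
The reverse primer's reverse complement is TATGCAAT, matching at positions 150–157.
Each forward site pairs with the reverse site to give a product ending at position 157: sizes 119, 102 bp.

119 bp, 102 bp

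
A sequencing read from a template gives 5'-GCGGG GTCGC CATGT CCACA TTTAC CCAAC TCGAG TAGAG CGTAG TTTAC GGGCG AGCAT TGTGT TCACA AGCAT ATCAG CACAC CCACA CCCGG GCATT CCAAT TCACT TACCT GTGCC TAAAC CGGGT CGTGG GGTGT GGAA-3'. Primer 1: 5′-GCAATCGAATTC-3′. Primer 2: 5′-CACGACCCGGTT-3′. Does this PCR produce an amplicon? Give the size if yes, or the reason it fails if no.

Primer 1 (GCAATCGAATTC) does not match the top strand, and its reverse complement GAATTCGATTGC does not match either.
With no annealing site for primer 1, no amplification occurs.

No product — primer 1 has no binding site in the template.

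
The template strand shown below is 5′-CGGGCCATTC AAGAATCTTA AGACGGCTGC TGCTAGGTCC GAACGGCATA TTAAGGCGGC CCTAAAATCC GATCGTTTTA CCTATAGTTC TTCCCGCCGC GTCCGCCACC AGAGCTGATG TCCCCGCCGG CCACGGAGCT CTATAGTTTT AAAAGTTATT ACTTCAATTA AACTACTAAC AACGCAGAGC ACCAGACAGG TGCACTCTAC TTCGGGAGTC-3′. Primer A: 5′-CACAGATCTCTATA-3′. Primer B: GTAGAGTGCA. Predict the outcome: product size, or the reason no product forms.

No product — primer A has no binding site in the template.

Primer A (CACAGATCTCTATA) does not match the top strand, and its reverse complement TATAGAGATCTGTG does not match either.
With no annealing site for primer A, no amplification occurs.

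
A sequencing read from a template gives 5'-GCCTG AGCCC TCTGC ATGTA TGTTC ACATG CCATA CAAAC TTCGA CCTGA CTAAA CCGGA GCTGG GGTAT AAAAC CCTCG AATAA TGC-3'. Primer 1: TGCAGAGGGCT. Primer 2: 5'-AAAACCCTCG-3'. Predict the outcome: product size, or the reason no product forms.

No product — the primers' 3' ends point away from each other.

Primer 1 (TGCAGAGGGCT) has reverse complement AGCCCTCTGCA, which matches the top strand at positions 6–16; primer 1 anneals to the top strand there with its 3' end pointing upstream toward position 6.
Primer 2 (AAAACCCTCG) matches the top strand directly at positions 71–80; it anneals to the bottom strand with its 3' end pointing downstream toward position 80.
The 3' ends diverge (primer 1 extends toward position 1, primer 2 toward position 88), so the primers never converge on a shared product.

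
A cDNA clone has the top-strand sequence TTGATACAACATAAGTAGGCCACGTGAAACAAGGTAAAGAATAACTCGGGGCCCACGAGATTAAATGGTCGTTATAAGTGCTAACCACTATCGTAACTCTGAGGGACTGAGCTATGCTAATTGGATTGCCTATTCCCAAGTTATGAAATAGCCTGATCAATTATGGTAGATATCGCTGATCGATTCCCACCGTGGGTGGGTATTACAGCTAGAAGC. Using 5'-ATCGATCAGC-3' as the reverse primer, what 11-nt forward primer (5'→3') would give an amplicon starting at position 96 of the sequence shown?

The reverse primer's reverse complement GCTGATCGAT matches the template at positions 175–184; the product starts at position 96.
The forward primer is identical to the top strand over positions 96–106: ACTCTGAGGGA.

5'-ACTCTGAGGGA-3'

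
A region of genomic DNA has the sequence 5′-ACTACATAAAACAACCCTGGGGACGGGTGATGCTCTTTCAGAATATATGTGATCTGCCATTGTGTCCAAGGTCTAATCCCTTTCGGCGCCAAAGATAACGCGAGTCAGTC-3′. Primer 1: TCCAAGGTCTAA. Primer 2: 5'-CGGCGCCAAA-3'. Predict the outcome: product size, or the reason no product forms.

Primer 1 (TCCAAGGTCTAA) matches the top strand at positions 65–76 (3' end points downstream).
Primer 2 (CGGCGCCAAA) also matches the top strand directly, at positions 84–93 — its reverse complement TTTGGCGCCG is not present.
Both primers anneal to the bottom strand with 3' ends pointing the same way, so neither can prime synthesis back toward the other.

No product — both primers anneal to the same strand and extend in the same direction.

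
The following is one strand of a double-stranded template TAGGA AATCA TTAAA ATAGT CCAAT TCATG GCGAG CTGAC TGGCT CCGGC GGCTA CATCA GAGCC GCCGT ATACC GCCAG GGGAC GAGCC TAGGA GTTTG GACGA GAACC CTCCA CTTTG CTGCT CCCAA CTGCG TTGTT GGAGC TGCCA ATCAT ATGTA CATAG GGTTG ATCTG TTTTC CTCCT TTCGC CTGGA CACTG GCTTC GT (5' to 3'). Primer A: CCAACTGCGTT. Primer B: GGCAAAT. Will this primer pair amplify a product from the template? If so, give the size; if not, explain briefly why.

Primer B (GGCAAAT) does not match the top strand, and its reverse complement ATTTGCC does not match either.
With no annealing site for primer B, no amplification occurs.

No product — primer B has no binding site in the template.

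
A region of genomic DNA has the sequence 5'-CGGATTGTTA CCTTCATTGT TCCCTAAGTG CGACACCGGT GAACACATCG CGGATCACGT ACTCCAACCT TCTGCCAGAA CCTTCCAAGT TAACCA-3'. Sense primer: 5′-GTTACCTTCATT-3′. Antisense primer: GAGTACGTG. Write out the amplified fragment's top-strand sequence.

5'-GTTACCTTCATTGTTCCCTAAGTGCGACACCGGTGAACACATCGCGGATCACGTACTC-3'

The forward primer matches the template at positions 7–18.
Reverse complement of the reverse primer: CACGTACTC. This occurs on the top strand at positions 56–64.
The product is the template from position 7 through 64 (58 bp).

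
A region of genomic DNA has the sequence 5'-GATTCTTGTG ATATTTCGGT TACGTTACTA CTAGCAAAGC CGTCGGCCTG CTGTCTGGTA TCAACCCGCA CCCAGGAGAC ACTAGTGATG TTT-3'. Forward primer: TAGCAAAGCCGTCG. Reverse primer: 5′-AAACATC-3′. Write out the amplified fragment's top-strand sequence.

5'-TAGCAAAGCCGTCGGCCTGCTGTCTGGTATCAACCCGCACCCAGGAGACACTAGTGATGTTT-3'

The forward primer matches the template at positions 32–45.
Reverse complement of the reverse primer: GATGTTT. This occurs on the top strand at positions 87–93.
The product is the template from position 32 through 93 (62 bp).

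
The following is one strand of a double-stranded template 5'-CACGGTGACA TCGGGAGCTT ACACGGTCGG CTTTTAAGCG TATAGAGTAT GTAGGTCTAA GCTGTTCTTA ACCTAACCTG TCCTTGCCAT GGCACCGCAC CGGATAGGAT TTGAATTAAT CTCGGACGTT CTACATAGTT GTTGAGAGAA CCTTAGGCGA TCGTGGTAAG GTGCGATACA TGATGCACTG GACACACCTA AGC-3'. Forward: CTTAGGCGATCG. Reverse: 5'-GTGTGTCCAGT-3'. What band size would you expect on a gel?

46 bp

The forward primer matches the template at positions 152–163.
Reverse complement of the reverse primer: ACTGGACACAC. This occurs on the top strand at positions 187–197.
Amplicon spans positions 152–197: 46 bp.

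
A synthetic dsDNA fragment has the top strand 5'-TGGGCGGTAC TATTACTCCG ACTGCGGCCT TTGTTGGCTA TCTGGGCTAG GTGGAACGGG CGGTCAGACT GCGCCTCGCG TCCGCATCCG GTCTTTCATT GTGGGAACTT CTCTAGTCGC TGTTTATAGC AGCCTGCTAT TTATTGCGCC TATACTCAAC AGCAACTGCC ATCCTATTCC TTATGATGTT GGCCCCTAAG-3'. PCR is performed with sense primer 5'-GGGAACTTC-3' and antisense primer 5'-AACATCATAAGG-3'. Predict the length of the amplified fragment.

Forward primer GGGAACTTC is found on the top strand at positions 103–111.
Reverse complement of the reverse primer: CCTTATGATGTT. This occurs on the top strand at positions 179–190.
Amplicon spans positions 103–190: 88 bp.

88 bp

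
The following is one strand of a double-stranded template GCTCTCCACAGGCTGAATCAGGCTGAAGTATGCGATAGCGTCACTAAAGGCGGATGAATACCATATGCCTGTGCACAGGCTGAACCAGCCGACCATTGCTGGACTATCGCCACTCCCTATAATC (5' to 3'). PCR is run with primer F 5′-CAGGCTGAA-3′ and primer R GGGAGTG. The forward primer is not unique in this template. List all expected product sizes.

109 bp, 99 bp, 42 bp

The forward primer CAGGCTGAA matches the top strand at positions 9–17, 19–27, 76–84.
The reverse primer's reverse complement is CACTCCC, matching at positions 111–117.
Each forward site pairs with the reverse site to give a product ending at position 117: sizes 109, 99, 42 bp.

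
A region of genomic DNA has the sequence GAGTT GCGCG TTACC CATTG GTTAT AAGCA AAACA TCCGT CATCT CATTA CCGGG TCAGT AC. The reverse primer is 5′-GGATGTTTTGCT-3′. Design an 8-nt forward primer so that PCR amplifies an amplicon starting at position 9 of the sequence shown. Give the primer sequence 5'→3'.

The reverse primer's reverse complement AGCAAAACATCC matches the template at positions 27–38; the product starts at position 9.
The forward primer is identical to the top strand over positions 9–16: CGTTACCC.

5'-CGTTACCC-3'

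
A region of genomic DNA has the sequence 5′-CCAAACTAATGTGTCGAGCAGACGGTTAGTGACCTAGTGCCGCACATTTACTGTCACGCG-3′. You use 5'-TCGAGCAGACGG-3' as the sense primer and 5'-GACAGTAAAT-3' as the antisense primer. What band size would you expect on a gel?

Scanning the template, TCGAGCAGACGG occurs at positions 14–25; this primer anneals to the bottom strand there with its 3' end pointing downstream.
Taking the reverse complement of GACAGTAAAT gives ATTTACTGTC, found at positions 46–55 on the template; the primer anneals here to the top strand with its 3' end pointing upstream.
The product runs from position 14 to position 55, so its length is 55 − 14 + 1 = 42 bp.

42 bp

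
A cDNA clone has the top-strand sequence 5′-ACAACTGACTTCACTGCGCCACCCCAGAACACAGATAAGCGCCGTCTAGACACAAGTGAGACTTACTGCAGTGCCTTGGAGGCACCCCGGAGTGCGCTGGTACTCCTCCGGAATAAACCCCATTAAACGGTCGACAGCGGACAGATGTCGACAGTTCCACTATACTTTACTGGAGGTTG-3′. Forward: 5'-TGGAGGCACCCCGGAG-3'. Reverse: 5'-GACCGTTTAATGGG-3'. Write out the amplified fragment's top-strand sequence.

5'-TGGAGGCACCCCGGAGTGCGCTGGTACTCCTCCGGAATAAACCCCATTAAACGGTC-3'

The forward primer matches the template at positions 77–92.
Taking the reverse complement of GACCGTTTAATGGG gives CCCATTAAACGGTC, found at positions 119–132 on the template; the primer anneals here to the top strand with its 3' end pointing upstream.
The product is the template from position 77 through 132 (56 bp).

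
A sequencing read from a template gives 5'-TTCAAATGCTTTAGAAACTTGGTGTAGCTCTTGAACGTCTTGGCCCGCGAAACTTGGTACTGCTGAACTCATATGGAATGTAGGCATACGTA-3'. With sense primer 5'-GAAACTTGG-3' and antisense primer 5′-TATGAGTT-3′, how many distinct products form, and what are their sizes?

Two products: 60 bp, 25 bp

The forward primer GAAACTTGG matches the top strand at positions 14–22, 49–57.
The reverse primer's reverse complement is AACTCATA, matching at positions 66–73.
Each forward site pairs with the reverse site to give a product ending at position 73: sizes 60, 25 bp.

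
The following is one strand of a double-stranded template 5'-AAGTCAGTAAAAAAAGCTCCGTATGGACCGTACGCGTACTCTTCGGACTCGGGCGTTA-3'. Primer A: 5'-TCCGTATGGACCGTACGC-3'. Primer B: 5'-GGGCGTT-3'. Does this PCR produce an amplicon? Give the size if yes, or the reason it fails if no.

No product — both primers anneal to the same strand and extend in the same direction.

Primer A (TCCGTATGGACCGTACGC) matches the top strand at positions 18–35 (3' end points downstream).
Primer B (GGGCGTT) also matches the top strand directly, at positions 51–57 — its reverse complement AACGCCC is not present.
Both primers anneal to the bottom strand with 3' ends pointing the same way, so neither can prime synthesis back toward the other.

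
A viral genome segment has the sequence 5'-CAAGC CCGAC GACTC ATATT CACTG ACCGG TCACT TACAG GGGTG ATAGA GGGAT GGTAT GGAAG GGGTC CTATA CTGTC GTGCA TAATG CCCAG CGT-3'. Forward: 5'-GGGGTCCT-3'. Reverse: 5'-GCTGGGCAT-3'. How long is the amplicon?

32 bp

Forward primer GGGGTCCT is found on the top strand at positions 65–72.
The reverse primer's reverse complement is ATGCCCAGC, which matches the template at positions 88–96.
Amplicon spans positions 65–96: 32 bp.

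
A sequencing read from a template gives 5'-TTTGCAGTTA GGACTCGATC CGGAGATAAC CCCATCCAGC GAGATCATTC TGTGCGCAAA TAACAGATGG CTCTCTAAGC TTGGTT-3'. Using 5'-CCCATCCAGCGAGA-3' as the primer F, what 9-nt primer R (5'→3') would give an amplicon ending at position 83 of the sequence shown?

5'-CAAGCTTAG-3'

The forward primer binds at positions 31–44; the product's 3' end on the top strand is position 83.
The reverse primer anneals to the top strand over positions 75–83, i.e. to CTAAGCTTG.
Its sequence written 5'→3' is the reverse complement: CAAGCTTAG.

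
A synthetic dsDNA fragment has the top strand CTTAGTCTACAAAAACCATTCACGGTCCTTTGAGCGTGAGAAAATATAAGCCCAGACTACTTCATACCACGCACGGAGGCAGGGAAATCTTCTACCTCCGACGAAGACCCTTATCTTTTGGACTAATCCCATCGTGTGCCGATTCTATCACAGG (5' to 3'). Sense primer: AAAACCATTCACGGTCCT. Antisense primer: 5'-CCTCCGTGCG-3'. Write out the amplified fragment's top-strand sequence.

Scanning the template, AAAACCATTCACGGTCCT occurs at positions 12–29; this primer anneals to the bottom strand there with its 3' end pointing downstream.
The reverse primer's reverse complement is CGCACGGAGG, which matches the template at positions 70–79.
The product is the template from position 12 through 79 (68 bp).

5'-AAAACCATTCACGGTCCTTTGAGCGTGAGAAAATATAAGCCCAGACTACTTCATACCACGCACGGAGG-3'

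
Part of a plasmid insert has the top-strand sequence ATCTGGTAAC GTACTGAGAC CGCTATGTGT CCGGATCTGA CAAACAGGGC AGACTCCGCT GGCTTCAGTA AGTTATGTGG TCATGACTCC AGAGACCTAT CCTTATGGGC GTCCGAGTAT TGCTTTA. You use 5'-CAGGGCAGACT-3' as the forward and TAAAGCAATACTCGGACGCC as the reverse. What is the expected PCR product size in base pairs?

Forward primer CAGGGCAGACT is found on the top strand at positions 45–55.
Reverse complement of the reverse primer: GGCGTCCGAGTATTGCTTTA. This occurs on the top strand at positions 108–127.
The product runs from position 45 to position 127, so its length is 127 − 45 + 1 = 83 bp.

83 bp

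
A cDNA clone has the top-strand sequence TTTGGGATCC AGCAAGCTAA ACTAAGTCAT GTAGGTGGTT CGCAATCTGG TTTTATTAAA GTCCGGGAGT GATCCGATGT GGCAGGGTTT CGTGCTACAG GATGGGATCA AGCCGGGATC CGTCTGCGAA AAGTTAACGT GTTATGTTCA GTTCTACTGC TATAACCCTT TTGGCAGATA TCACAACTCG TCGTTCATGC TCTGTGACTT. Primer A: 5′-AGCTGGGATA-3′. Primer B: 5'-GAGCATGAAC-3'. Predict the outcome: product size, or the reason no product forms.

Primer A (AGCTGGGATA) does not match the top strand, and its reverse complement TATCCCAGCT does not match either.
With no annealing site for primer A, no amplification occurs.

No product — primer A has no binding site in the template.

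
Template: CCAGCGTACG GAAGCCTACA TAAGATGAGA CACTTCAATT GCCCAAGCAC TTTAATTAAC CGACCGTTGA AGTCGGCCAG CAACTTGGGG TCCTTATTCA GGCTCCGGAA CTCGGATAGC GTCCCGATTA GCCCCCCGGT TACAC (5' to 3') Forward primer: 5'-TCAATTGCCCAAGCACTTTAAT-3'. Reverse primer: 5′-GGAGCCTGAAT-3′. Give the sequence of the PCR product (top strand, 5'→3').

The forward primer matches the template at positions 35–56.
Taking the reverse complement of GGAGCCTGAAT gives ATTCAGGCTCC, found at positions 96–106 on the template; the primer anneals here to the top strand with its 3' end pointing upstream.
The product is the template from position 35 through 106 (72 bp).

5'-TCAATTGCCCAAGCACTTTAATTAACCGACCGTTGAAGTCGGCCAGCAACTTGGGGTCCTTATTCAGGCTCC-3'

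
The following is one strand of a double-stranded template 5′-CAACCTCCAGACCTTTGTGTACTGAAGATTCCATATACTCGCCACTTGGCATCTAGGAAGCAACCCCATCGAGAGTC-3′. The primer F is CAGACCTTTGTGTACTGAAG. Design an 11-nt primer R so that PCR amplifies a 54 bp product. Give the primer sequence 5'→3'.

5'-GCTTCCTAGAT-3'

The forward primer binds at positions 8–27, so a 54 bp product ends at position 8 + 54 − 1 = 61.
The reverse primer anneals to the top strand over positions 51–61, i.e. to ATCTAGGAAGC.
Its sequence written 5'→3' is the reverse complement: GCTTCCTAGAT.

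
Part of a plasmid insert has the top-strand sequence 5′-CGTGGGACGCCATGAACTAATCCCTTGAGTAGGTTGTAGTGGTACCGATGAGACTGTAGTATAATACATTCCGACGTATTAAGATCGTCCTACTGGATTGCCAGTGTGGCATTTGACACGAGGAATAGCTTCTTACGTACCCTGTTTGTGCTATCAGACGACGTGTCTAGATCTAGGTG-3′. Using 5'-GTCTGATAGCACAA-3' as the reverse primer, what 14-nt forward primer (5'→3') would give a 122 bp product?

The reverse primer's reverse complement TTGTGCTATCAGAC matches the template at positions 146–159, so the product ends at position 159.
A 122 bp product then starts at position 159 − 122 + 1 = 38.
The forward primer is identical to the top strand there: AGTGGTACCGATGA.

5'-AGTGGTACCGATGA-3'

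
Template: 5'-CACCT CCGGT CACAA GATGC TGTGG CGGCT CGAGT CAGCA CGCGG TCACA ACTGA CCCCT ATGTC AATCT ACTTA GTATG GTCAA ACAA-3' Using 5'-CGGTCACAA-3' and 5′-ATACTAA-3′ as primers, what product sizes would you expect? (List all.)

73 bp, 37 bp

The forward primer CGGTCACAA matches the top strand at positions 7–15, 43–51.
The reverse primer's reverse complement is TTAGTAT, matching at positions 73–79.
Each forward site pairs with the reverse site to give a product ending at position 79: sizes 73, 37 bp.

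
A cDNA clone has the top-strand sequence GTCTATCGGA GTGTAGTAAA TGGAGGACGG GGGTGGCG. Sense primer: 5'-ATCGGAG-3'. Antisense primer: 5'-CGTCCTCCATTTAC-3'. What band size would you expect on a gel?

Scanning the template, ATCGGAG occurs at positions 5–11; this primer anneals to the bottom strand there with its 3' end pointing downstream.
Taking the reverse complement of CGTCCTCCATTTAC gives GTAAATGGAGGACG, found at positions 16–29 on the template; the primer anneals here to the top strand with its 3' end pointing upstream.
The product runs from position 5 to position 29, so its length is 29 − 5 + 1 = 25 bp.

25 bp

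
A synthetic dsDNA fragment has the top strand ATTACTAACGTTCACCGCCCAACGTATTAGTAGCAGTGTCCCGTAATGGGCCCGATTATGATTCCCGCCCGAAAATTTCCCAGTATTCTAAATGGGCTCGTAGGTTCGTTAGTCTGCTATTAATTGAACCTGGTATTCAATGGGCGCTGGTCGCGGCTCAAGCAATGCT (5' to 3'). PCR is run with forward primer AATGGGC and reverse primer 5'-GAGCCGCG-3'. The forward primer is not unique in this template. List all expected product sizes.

The forward primer AATGGGC matches the top strand at positions 45–51, 91–97, 139–145.
The reverse primer's reverse complement is CGCGGCTC, matching at positions 152–159.
Each forward site pairs with the reverse site to give a product ending at position 159: sizes 115, 69, 21 bp.

115 bp, 69 bp, 21 bp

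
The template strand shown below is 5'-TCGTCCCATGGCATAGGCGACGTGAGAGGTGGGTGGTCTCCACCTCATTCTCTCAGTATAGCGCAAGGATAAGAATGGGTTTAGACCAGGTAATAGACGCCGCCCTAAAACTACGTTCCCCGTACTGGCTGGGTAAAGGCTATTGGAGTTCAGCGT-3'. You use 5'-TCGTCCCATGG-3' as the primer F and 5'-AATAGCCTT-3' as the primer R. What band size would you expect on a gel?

The forward primer matches the template at positions 1–11.
The reverse primer's reverse complement is AAGGCTATT, which matches the template at positions 136–144.
Amplicon spans positions 1–144: 144 bp.

144 bp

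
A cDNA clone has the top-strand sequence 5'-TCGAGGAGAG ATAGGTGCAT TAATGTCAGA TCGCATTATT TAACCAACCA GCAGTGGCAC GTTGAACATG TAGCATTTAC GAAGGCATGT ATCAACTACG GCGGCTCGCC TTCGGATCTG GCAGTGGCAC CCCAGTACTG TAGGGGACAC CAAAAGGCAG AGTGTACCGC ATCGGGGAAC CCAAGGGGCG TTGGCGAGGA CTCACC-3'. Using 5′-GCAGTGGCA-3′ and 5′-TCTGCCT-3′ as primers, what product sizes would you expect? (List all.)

111 bp, 41 bp

The forward primer GCAGTGGCA matches the top strand at positions 51–59, 121–129.
The reverse primer's reverse complement is AGGCAGA, matching at positions 155–161.
Each forward site pairs with the reverse site to give a product ending at position 161: sizes 111, 41 bp.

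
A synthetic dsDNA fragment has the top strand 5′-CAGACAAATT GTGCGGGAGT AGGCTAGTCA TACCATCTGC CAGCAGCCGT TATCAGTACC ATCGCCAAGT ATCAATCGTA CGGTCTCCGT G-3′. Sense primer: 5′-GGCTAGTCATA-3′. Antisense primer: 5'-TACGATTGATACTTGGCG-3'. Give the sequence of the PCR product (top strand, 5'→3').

5'-GGCTAGTCATACCATCTGCCAGCAGCCGTTATCAGTACCATCGCCAAGTATCAATCGTA-3'

The forward primer matches the template at positions 22–32.
The reverse primer's reverse complement is CGCCAAGTATCAATCGTA, which matches the template at positions 63–80.
The product is the template from position 22 through 80 (59 bp).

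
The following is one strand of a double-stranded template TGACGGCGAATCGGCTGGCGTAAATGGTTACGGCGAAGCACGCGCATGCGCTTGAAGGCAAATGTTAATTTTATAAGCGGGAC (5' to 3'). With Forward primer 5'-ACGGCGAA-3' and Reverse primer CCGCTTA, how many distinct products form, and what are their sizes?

Two products: 78 bp, 51 bp

The forward primer ACGGCGAA matches the top strand at positions 3–10, 30–37.
The reverse primer's reverse complement is TAAGCGG, matching at positions 74–80.
Each forward site pairs with the reverse site to give a product ending at position 80: sizes 78, 51 bp.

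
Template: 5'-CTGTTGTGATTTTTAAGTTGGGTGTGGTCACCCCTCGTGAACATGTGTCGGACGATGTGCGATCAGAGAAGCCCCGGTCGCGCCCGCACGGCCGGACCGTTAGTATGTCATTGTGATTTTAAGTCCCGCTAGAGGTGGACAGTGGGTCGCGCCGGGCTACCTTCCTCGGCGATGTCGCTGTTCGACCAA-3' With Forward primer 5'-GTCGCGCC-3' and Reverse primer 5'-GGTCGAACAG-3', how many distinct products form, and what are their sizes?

The forward primer GTCGCGCC matches the top strand at positions 77–84, 146–153.
The reverse primer's reverse complement is CTGTTCGACC, matching at positions 178–187.
Each forward site pairs with the reverse site to give a product ending at position 187: sizes 111, 42 bp.

Two products: 111 bp, 42 bp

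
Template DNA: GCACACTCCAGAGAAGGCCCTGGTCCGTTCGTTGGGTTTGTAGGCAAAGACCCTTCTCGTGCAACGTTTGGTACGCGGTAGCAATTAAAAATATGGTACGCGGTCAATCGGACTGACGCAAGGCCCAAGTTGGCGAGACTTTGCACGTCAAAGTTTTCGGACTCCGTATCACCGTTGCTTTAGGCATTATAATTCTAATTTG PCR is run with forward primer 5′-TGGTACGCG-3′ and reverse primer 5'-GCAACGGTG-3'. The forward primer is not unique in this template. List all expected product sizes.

110 bp, 85 bp

The forward primer TGGTACGCG matches the top strand at positions 69–77, 94–102.
The reverse primer's reverse complement is CACCGTTGC, matching at positions 170–178.
Each forward site pairs with the reverse site to give a product ending at position 178: sizes 110, 85 bp.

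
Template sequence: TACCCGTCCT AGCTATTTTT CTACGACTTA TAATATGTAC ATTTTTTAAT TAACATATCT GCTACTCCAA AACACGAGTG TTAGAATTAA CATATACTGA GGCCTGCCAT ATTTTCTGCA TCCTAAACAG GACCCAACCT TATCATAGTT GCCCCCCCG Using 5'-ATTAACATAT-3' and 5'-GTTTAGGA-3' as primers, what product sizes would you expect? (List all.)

The forward primer ATTAACATAT matches the top strand at positions 49–58, 86–95.
The reverse primer's reverse complement is TCCTAAAC, matching at positions 121–128.
Each forward site pairs with the reverse site to give a product ending at position 128: sizes 80, 43 bp.

80 bp, 43 bp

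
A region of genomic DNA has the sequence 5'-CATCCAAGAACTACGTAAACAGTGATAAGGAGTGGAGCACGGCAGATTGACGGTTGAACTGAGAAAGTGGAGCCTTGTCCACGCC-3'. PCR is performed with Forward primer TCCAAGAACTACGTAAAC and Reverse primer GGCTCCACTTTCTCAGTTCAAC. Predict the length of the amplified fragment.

72 bp

Scanning the template, TCCAAGAACTACGTAAAC occurs at positions 3–20; this primer anneals to the bottom strand there with its 3' end pointing downstream.
Taking the reverse complement of GGCTCCACTTTCTCAGTTCAAC gives GTTGAACTGAGAAAGTGGAGCC, found at positions 53–74 on the template; the primer anneals here to the top strand with its 3' end pointing upstream.
The product runs from position 3 to position 74, so its length is 74 − 3 + 1 = 72 bp.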